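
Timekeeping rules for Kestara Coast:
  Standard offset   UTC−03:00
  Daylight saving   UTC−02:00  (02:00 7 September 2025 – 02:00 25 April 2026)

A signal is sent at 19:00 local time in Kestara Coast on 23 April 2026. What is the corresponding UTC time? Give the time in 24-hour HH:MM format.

21:00

Daylight saving runs 7 September 2025 – 25 April 2026; 23 April 2026 is inside that window, so Kestara Coast is at UTC−02:00.
19:00 local + 2h = 21:00 UTC.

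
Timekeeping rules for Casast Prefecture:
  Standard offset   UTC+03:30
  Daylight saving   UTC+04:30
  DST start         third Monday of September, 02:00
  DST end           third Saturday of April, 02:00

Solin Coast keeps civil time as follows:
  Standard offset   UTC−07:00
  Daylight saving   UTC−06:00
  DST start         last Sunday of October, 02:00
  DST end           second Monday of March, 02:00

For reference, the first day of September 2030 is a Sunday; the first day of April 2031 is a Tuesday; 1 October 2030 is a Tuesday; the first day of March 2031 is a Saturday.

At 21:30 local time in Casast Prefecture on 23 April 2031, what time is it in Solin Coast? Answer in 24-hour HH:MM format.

1 September 2030 is a Sunday, so the first Monday is September 2 and the third is September 16.
1 April 2031 is a Tuesday, so the first Saturday is April 5 and the third is April 19.
Daylight saving runs 16 September 2030 – 19 April 2031; 23 April 2031 is outside that window, so Casast Prefecture is on standard time at UTC+03:30.
21:30 Casast Prefecture − 3h30m = 18:00 UTC.
1 October 2030 is a Tuesday, so Sundays fall on 6, 13, 20, 27; the last is October 27.
1 March 2031 is a Saturday, so the first Monday is March 3 and the second is March 10.
At the standard offset (UTC−07:00), 18:00 UTC − 7h = 11:00 Solin Coast standard time.
The standard-time date in Solin Coast, 23 April 2031, is outside the daylight-saving period (27 October 2030 – 10 March 2031), so Solin Coast is on standard time, UTC−07:00.
18:00 UTC − 7h = 11:00 Solin Coast.

11:00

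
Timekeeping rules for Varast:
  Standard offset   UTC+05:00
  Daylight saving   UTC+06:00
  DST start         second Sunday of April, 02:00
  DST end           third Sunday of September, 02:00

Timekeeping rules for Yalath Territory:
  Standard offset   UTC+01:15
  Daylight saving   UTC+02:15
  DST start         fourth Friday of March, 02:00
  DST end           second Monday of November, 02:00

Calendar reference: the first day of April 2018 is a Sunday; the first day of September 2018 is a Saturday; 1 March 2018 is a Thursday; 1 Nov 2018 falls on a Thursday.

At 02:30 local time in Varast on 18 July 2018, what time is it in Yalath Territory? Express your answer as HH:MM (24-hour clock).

22:45

1 April 2018 is a Sunday, so the first Sunday is April 1 and the second is April 8.
1 September 2018 is a Saturday, so the first Sunday is September 2 and the third is September 16.
Daylight saving runs 8 April – 16 September; 18 July 2018 is inside that window, so Varast is at UTC+06:00.
02:30 Varast − 6h = 20:30 UTC (rolling into the previous day, 17 July 2018).
1 March 2018 is a Thursday, so the first Friday is March 2 and the fourth is March 23.
1 November 2018 is a Thursday, so the first Monday is November 5 and the second is November 12.
At the standard offset (UTC+01:15), 20:30 UTC + 1h15m = 21:45 Yalath Territory standard time.
The standard-time date in Yalath Territory, 17 July 2018, falls between 23 March and 12 November, so daylight saving is in effect and Yalath Territory is at UTC+02:15.
20:30 UTC + 2h15m = 22:45 Yalath Territory.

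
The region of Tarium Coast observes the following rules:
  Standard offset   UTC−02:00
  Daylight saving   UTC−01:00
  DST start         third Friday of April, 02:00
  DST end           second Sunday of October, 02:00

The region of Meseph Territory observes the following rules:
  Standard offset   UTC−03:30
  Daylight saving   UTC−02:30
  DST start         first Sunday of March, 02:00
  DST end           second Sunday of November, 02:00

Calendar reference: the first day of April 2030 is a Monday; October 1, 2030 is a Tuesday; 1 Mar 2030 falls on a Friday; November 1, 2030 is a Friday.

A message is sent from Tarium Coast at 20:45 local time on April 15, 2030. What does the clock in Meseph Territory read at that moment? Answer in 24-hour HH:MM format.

20:15

1 April 2030 is a Monday, so the first Friday is April 5 and the third is April 19.
1 October 2030 is a Tuesday, so the first Sunday is October 6 and the second is October 13.
Daylight saving runs 19 April – 13 October; April 15, 2030 is outside that window, so Tarium Coast is on standard time at UTC−02:00.
20:45 Tarium Coast + 2h = 22:45 UTC.
1 March 2030 is a Friday, so the first Sunday is March 3.
1 November 2030 is a Friday, so the first Sunday is November 3 and the second is November 10.
At the standard offset (UTC−03:30), 22:45 UTC − 3h30m = 19:15 Meseph Territory standard time.
The standard-time date in Meseph Territory, April 15, 2030, falls between 3 March and 10 November, so daylight saving is in effect and Meseph Territory is at UTC−02:30.
22:45 UTC − 2h30m = 20:15 Meseph Territory.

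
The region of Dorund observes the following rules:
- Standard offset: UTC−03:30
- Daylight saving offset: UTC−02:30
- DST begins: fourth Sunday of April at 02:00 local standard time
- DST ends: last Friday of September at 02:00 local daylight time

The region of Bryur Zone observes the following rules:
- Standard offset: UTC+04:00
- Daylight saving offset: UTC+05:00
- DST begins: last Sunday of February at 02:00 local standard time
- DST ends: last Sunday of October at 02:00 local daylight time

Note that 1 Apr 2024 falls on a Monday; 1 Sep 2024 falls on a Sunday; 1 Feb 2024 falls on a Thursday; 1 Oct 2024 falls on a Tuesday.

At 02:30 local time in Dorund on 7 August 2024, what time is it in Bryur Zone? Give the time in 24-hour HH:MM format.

1 April 2024 is a Monday, so the first Sunday is April 7 and the fourth is April 28.
1 September 2024 is a Sunday, so Fridays fall on 6, 13, 20, 27; the last is September 27.
7 August 2024 lies within the daylight-saving period (28 April – 27 September), so Dorund is on daylight time, UTC−02:30.
02:30 Dorund + 2h30m = 05:00 UTC.
1 February 2024 is a Thursday, so Sundays fall on 4, 11, 18, 25; the last is February 25.
1 October 2024 is a Tuesday, so Sundays fall on 6, 13, 20, 27; the last is October 27.
At the standard offset (UTC+04:00), 05:00 UTC + 4h = 09:00 Bryur Zone standard time.
The standard-time date in Bryur Zone, 7 August 2024, lies within the daylight-saving period (25 February – 27 October), so Bryur Zone is on daylight time, UTC+05:00.
05:00 UTC + 5h = 10:00 Bryur Zone.

10:00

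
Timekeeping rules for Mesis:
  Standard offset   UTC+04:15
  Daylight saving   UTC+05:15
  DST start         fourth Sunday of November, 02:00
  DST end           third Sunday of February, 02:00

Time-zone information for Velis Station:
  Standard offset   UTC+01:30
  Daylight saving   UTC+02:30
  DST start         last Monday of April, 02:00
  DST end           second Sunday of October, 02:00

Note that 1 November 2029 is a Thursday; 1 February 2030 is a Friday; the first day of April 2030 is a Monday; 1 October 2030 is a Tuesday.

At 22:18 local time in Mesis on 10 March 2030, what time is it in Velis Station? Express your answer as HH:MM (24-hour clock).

1 November 2029 is a Thursday, so the first Sunday is November 4 and the fourth is November 25.
1 February 2030 is a Friday, so the first Sunday is February 3 and the third is February 17.
10 March 2030 does not fall between 25 November 2029 and 17 February 2030, so daylight saving is not in effect and Mesis is at UTC+04:15.
22:18 Mesis − 4h15m = 18:03 UTC.
1 April 2030 is a Monday, so Mondays fall on 1, 8, 15, 22, 29; the last is April 29.
1 October 2030 is a Tuesday, so the first Sunday is October 6 and the second is October 13.
At the standard offset (UTC+01:30), 18:03 UTC + 1h30m = 19:33 Velis Station standard time.
The standard-time date in Velis Station, 10 March 2030, is outside the daylight-saving period (29 April – 13 October), so Velis Station is on standard time, UTC+01:30.
18:03 UTC + 1h30m = 19:33 Velis Station.

19:33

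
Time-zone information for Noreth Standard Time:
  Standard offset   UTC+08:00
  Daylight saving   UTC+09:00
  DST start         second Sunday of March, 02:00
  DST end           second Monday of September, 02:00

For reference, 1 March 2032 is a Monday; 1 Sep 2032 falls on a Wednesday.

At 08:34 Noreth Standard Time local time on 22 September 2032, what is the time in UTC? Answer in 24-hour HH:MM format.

1 March 2032 is a Monday, so the first Sunday is March 7 and the second is March 14.
1 September 2032 is a Wednesday, so the first Monday is September 6 and the second is September 13.
22 September 2032 does not fall between 14 March and 13 September, so daylight saving is not in effect and Noreth Standard Time is at UTC+08:00.
08:34 local − 8h = 00:34 UTC.

00:34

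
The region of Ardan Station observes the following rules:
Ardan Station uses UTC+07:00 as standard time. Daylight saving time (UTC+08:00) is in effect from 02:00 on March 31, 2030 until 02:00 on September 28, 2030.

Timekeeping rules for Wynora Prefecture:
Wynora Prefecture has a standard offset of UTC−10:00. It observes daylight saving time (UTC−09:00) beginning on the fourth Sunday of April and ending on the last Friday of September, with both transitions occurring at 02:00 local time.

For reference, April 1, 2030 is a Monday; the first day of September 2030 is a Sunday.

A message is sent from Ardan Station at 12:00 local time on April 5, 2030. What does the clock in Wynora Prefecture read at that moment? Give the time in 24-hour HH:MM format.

18:00

April 5, 2030 falls between 31 March and 28 September, so daylight saving is in effect and Ardan Station is at UTC+08:00.
12:00 Ardan Station − 8h = 04:00 UTC.
1 April 2030 is a Monday, so the first Sunday is April 7 and the fourth is April 28.
1 September 2030 is a Sunday, so Fridays fall on 6, 13, 20, 27; the last is September 27.
At the standard offset (UTC−10:00), 04:00 UTC − 10h = 18:00 Wynora Prefecture standard time (rolling into the previous day, 4 April 2030).
Daylight saving runs 28 April – 27 September; the standard-time date in Wynora Prefecture, April 4, 2030, is outside that window, so Wynora Prefecture is on standard time at UTC−10:00.
04:00 UTC − 10h = 18:00 Wynora Prefecture (rolling into the previous day, 4 April 2030).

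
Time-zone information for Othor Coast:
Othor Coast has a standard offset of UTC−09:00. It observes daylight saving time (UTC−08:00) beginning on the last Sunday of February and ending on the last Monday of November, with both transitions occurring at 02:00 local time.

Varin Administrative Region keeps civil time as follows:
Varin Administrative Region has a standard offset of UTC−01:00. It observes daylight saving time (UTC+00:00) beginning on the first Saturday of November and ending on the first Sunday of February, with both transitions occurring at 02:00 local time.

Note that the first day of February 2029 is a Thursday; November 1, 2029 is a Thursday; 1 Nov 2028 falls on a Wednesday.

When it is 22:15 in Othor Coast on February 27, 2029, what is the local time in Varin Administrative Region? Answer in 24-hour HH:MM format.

1 February 2029 is a Thursday, so Sundays fall on 4, 11, 18, 25; the last is February 25.
1 November 2029 is a Thursday, so Mondays fall on 5, 12, 19, 26; the last is November 26.
Daylight saving runs 25 February – 26 November; February 27, 2029 is inside that window, so Othor Coast is at UTC−08:00.
22:15 Othor Coast + 8h = 06:15 UTC (rolling into the next day, 28 February 2029).
1 November 2028 is a Wednesday, so the first Saturday is November 4.
1 February 2029 is a Thursday, so the first Sunday is February 4.
At the standard offset (UTC−01:00), 06:15 UTC − 1h = 05:15 Varin Administrative Region standard time.
Daylight saving runs 4 November 2028 – 4 February 2029; the standard-time date in Varin Administrative Region, February 28, 2029, is outside that window, so Varin Administrative Region is on standard time at UTC−01:00.
06:15 UTC − 1h = 05:15 Varin Administrative Region.

05:15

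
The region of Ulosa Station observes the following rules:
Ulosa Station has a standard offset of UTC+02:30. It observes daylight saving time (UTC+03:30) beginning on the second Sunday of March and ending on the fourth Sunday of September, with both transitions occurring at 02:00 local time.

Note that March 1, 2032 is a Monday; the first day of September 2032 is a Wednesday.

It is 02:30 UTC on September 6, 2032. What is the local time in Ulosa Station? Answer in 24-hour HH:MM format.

1 March 2032 is a Monday, so the first Sunday is March 7 and the second is March 14.
1 September 2032 is a Wednesday, so the first Sunday is September 5 and the fourth is September 26.
At the standard offset (UTC+02:30), 02:30 UTC + 2h30m = 05:00 Ulosa Station standard time.
The standard-time date in Ulosa Station, September 6, 2032, lies within the daylight-saving period (14 March – 26 September), so Ulosa Station is on daylight time, UTC+03:30.
02:30 UTC + 3h30m = 06:00 local.

06:00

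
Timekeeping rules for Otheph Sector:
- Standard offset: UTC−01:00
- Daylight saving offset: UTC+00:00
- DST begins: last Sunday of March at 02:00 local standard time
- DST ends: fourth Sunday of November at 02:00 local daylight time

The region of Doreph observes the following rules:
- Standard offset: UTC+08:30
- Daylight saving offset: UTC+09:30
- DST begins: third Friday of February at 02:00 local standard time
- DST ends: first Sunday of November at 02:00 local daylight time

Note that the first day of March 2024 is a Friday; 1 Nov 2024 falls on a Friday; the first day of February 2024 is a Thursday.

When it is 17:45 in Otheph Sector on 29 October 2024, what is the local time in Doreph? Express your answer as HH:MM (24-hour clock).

1 March 2024 is a Friday, so Sundays fall on 3, 10, 17, 24, 31; the last is March 31.
1 November 2024 is a Friday, so the first Sunday is November 3 and the fourth is November 24.
Daylight saving runs 31 March – 24 November; 29 October 2024 is inside that window, so Otheph Sector is at UTC+00:00.
17:45 Otheph Sector − 0h = 17:45 UTC.
1 February 2024 is a Thursday, so the first Friday is February 2 and the third is February 16.
1 November 2024 is a Friday, so the first Sunday is November 3.
At the standard offset (UTC+08:30), 17:45 UTC + 8h30m = 02:15 Doreph standard time (rolling into the next day, 30 October 2024).
The standard-time date in Doreph, 30 October 2024, lies within the daylight-saving period (16 February – 3 November), so Doreph is on daylight time, UTC+09:30.
17:45 UTC + 9h30m = 03:15 Doreph (rolling into the next day, 30 October 2024).

03:15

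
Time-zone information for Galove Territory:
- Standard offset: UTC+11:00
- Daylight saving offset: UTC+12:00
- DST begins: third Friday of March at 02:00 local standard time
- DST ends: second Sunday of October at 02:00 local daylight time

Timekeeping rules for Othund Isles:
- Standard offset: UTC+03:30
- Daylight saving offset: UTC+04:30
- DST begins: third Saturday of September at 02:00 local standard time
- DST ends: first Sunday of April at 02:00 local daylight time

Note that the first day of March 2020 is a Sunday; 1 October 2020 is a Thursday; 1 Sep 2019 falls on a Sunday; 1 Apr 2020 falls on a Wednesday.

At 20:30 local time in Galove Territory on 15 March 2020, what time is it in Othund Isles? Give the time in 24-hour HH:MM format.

14:00

1 March 2020 is a Sunday, so the first Friday is March 6 and the third is March 20.
1 October 2020 is a Thursday, so the first Sunday is October 4 and the second is October 11.
15 March 2020 does not fall between 20 March and 11 October, so daylight saving is not in effect and Galove Territory is at UTC+11:00.
20:30 Galove Territory − 11h = 09:30 UTC.
1 September 2019 is a Sunday, so the first Saturday is September 7 and the third is September 21.
1 April 2020 is a Wednesday, so the first Sunday is April 5.
At the standard offset (UTC+03:30), 09:30 UTC + 3h30m = 13:00 Othund Isles standard time.
The standard-time date in Othund Isles, 15 March 2020, falls between 21 September 2019 and 5 April 2020, so daylight saving is in effect and Othund Isles is at UTC+04:30.
09:30 UTC + 4h30m = 14:00 Othund Isles.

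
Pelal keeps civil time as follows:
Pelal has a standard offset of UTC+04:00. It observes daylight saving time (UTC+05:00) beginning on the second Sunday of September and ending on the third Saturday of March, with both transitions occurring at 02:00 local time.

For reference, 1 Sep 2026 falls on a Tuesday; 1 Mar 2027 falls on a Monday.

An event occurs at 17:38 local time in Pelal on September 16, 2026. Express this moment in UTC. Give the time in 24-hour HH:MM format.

12:38

1 September 2026 is a Tuesday, so the first Sunday is September 6 and the second is September 13.
1 March 2027 is a Monday, so the first Saturday is March 6 and the third is March 20.
September 16, 2026 falls between 13 September 2026 and 20 March 2027, so daylight saving is in effect and Pelal is at UTC+05:00.
17:38 local − 5h = 12:38 UTC.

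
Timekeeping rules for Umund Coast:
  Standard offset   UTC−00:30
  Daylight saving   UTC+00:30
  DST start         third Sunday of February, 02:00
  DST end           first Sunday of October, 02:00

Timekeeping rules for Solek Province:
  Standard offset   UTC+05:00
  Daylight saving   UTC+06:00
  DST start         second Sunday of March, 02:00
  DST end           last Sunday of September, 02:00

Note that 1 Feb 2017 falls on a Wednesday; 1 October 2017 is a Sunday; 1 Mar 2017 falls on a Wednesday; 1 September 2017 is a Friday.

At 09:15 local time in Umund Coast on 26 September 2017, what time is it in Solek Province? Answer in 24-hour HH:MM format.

1 February 2017 is a Wednesday, so the first Sunday is February 5 and the third is February 19.
1 October 2017 is a Sunday, so the first Sunday is October 1.
26 September 2017 falls between 19 February and 1 October, so daylight saving is in effect and Umund Coast is at UTC+00:30.
09:15 Umund Coast − 0h30m = 08:45 UTC.
1 March 2017 is a Wednesday, so the first Sunday is March 5 and the second is March 12.
1 September 2017 is a Friday, so Sundays fall on 3, 10, 17, 24; the last is September 24.
At the standard offset (UTC+05:00), 08:45 UTC + 5h = 13:45 Solek Province standard time.
Daylight saving runs 12 March – 24 September; the standard-time date in Solek Province, 26 September 2017, is outside that window, so Solek Province is on standard time at UTC+05:00.
08:45 UTC + 5h = 13:45 Solek Province.

13:45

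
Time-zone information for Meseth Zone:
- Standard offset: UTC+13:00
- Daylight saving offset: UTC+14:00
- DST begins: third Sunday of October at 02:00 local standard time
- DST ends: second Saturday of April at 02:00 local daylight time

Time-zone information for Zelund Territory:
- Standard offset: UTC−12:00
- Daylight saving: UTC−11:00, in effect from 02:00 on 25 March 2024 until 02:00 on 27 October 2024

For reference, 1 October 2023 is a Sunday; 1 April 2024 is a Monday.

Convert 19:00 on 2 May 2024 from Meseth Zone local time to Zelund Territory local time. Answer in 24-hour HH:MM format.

19:00

1 October 2023 is a Sunday, so the first Sunday is October 1 and the third is October 15.
1 April 2024 is a Monday, so the first Saturday is April 6 and the second is April 13.
2 May 2024 is outside the daylight-saving period (15 October 2023 – 13 April 2024), so Meseth Zone is on standard time, UTC+13:00.
19:00 Meseth Zone − 13h = 06:00 UTC.
At the standard offset (UTC−12:00), 06:00 UTC − 12h = 18:00 Zelund Territory standard time (rolling into the previous day, 1 May 2024).
The standard-time date in Zelund Territory, 1 May 2024, falls between 25 March and 27 October, so daylight saving is in effect and Zelund Territory is at UTC−11:00.
06:00 UTC − 11h = 19:00 Zelund Territory (rolling into the previous day, 1 May 2024).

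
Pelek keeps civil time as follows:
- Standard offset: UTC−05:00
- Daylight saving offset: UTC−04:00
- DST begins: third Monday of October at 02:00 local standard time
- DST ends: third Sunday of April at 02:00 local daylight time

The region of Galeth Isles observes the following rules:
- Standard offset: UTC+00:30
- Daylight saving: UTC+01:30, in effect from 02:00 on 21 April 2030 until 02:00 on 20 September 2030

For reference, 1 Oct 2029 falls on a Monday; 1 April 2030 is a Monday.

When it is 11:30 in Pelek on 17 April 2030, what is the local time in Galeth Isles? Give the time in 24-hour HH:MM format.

16:00

1 October 2029 is a Monday, so the first Monday is October 1 and the third is October 15.
1 April 2030 is a Monday, so the first Sunday is April 7 and the third is April 21.
17 April 2030 falls between 15 October 2029 and 21 April 2030, so daylight saving is in effect and Pelek is at UTC−04:00.
11:30 Pelek + 4h = 15:30 UTC.
At the standard offset (UTC+00:30), 15:30 UTC + 0h30m = 16:00 Galeth Isles standard time.
The standard-time date in Galeth Isles, 17 April 2030, is outside the daylight-saving period (21 April – 20 September), so Galeth Isles is on standard time, UTC+00:30.
15:30 UTC + 0h30m = 16:00 Galeth Isles.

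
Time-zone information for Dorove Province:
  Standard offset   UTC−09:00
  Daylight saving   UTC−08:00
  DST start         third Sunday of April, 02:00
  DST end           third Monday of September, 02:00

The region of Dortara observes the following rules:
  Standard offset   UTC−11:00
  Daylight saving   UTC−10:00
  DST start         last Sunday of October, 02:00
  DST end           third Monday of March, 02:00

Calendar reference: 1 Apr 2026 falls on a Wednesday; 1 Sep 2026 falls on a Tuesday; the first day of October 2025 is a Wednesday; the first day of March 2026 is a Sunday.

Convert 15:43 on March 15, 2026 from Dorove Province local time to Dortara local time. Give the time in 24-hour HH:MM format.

14:43

1 April 2026 is a Wednesday, so the first Sunday is April 5 and the third is April 19.
1 September 2026 is a Tuesday, so the first Monday is September 7 and the third is September 21.
March 15, 2026 is outside the daylight-saving period (19 April – 21 September), so Dorove Province is on standard time, UTC−09:00.
15:43 Dorove Province + 9h = 00:43 UTC (rolling into the next day, 16 March 2026).
1 October 2025 is a Wednesday, so Sundays fall on 5, 12, 19, 26; the last is October 26.
1 March 2026 is a Sunday, so the first Monday is March 2 and the third is March 16.
At the standard offset (UTC−11:00), 00:43 UTC − 11h = 13:43 Dortara standard time (rolling into the previous day, 15 March 2026).
Daylight saving runs 26 October 2025 – 16 March 2026; the standard-time date in Dortara, March 15, 2026, is inside that window, so Dortara is at UTC−10:00.
00:43 UTC − 10h = 14:43 Dortara (rolling into the previous day, 15 March 2026).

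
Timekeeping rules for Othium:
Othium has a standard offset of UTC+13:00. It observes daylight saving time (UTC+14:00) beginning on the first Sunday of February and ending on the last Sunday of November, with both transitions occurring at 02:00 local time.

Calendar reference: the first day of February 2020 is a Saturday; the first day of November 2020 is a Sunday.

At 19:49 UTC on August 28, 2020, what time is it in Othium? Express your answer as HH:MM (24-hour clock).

09:49

1 February 2020 is a Saturday, so the first Sunday is February 2.
1 November 2020 is a Sunday, so Sundays fall on 1, 8, 15, 22, 29; the last is November 29.
At the standard offset (UTC+13:00), 19:49 UTC + 13h = 08:49 Othium standard time (rolling into the next day, 29 August 2020).
Daylight saving runs 2 February – 29 November; the standard-time date in Othium, August 29, 2020, is inside that window, so Othium is at UTC+14:00.
19:49 UTC + 14h = 09:49 local (rolling into the next day, 29 August 2020).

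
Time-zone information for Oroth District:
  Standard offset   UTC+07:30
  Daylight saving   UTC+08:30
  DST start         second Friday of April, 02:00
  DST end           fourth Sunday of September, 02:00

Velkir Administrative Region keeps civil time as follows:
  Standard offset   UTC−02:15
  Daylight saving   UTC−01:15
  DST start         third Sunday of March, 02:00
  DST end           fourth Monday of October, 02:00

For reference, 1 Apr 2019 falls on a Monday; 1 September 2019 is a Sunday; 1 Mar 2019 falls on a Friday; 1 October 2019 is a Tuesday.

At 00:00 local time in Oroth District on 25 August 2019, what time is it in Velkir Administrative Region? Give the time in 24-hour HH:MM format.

1 April 2019 is a Monday, so the first Friday is April 5 and the second is April 12.
1 September 2019 is a Sunday, so the first Sunday is September 1 and the fourth is September 22.
25 August 2019 falls between 12 April and 22 September, so daylight saving is in effect and Oroth District is at UTC+08:30.
00:00 Oroth District − 8h30m = 15:30 UTC (rolling into the previous day, 24 August 2019).
1 March 2019 is a Friday, so the first Sunday is March 3 and the third is March 17.
1 October 2019 is a Tuesday, so the first Monday is October 7 and the fourth is October 28.
At the standard offset (UTC−02:15), 15:30 UTC − 2h15m = 13:15 Velkir Administrative Region standard time.
Daylight saving runs 17 March – 28 October; the standard-time date in Velkir Administrative Region, 24 August 2019, is inside that window, so Velkir Administrative Region is at UTC−01:15.
15:30 UTC − 1h15m = 14:15 Velkir Administrative Region.

14:15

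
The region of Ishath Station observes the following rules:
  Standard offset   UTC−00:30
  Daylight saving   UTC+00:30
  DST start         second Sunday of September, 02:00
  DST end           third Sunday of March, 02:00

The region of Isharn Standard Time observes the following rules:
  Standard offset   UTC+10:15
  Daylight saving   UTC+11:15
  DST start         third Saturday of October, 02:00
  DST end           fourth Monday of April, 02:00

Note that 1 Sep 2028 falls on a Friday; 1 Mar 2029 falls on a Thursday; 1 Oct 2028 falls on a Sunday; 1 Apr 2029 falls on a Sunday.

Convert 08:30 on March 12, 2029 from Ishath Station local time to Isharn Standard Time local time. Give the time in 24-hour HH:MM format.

19:15

1 September 2028 is a Friday, so the first Sunday is September 3 and the second is September 10.
1 March 2029 is a Thursday, so the first Sunday is March 4 and the third is March 18.
Daylight saving runs 10 September 2028 – 18 March 2029; March 12, 2029 is inside that window, so Ishath Station is at UTC+00:30.
08:30 Ishath Station − 0h30m = 08:00 UTC.
1 October 2028 is a Sunday, so the first Saturday is October 7 and the third is October 21.
1 April 2029 is a Sunday, so the first Monday is April 2 and the fourth is April 23.
At the standard offset (UTC+10:15), 08:00 UTC + 10h15m = 18:15 Isharn Standard Time standard time.
The standard-time date in Isharn Standard Time, March 12, 2029, lies within the daylight-saving period (21 October 2028 – 23 April 2029), so Isharn Standard Time is on daylight time, UTC+11:15.
08:00 UTC + 11h15m = 19:15 Isharn Standard Time.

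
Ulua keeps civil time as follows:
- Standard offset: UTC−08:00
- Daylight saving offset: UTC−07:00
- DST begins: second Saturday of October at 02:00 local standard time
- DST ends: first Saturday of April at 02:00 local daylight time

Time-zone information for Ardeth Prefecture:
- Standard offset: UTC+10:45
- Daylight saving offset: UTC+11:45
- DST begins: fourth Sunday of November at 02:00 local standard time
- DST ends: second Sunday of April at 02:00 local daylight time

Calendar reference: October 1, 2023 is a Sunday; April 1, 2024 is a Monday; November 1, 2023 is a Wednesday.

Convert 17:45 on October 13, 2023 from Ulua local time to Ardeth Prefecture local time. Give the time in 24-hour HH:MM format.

1 October 2023 is a Sunday, so the first Saturday is October 7 and the second is October 14.
1 April 2024 is a Monday, so the first Saturday is April 6.
Daylight saving runs 14 October 2023 – 6 April 2024; October 13, 2023 is outside that window, so Ulua is on standard time at UTC−08:00.
17:45 Ulua + 8h = 01:45 UTC (rolling into the next day, 14 October 2023).
1 November 2023 is a Wednesday, so the first Sunday is November 5 and the fourth is November 26.
1 April 2024 is a Monday, so the first Sunday is April 7 and the second is April 14.
At the standard offset (UTC+10:45), 01:45 UTC + 10h45m = 12:30 Ardeth Prefecture standard time.
The standard-time date in Ardeth Prefecture, October 14, 2023, does not fall between 26 November 2023 and 14 April 2024, so daylight saving is not in effect and Ardeth Prefecture is at UTC+10:45.
01:45 UTC + 10h45m = 12:30 Ardeth Prefecture.

12:30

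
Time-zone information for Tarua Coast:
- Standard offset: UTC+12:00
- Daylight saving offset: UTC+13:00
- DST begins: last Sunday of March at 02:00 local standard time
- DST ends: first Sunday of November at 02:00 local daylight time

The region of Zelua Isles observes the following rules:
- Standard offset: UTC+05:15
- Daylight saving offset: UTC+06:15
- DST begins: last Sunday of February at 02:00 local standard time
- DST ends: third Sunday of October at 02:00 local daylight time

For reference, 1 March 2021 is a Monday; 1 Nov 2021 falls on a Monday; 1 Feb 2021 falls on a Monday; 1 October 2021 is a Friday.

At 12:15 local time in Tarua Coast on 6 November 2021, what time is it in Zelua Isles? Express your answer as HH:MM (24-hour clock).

04:30

1 March 2021 is a Monday, so Sundays fall on 7, 14, 21, 28; the last is March 28.
1 November 2021 is a Monday, so the first Sunday is November 7.
6 November 2021 falls between 28 March and 7 November, so daylight saving is in effect and Tarua Coast is at UTC+13:00.
12:15 Tarua Coast − 13h = 23:15 UTC (rolling into the previous day, 5 November 2021).
1 February 2021 is a Monday, so Sundays fall on 7, 14, 21, 28; the last is February 28.
1 October 2021 is a Friday, so the first Sunday is October 3 and the third is October 17.
At the standard offset (UTC+05:15), 23:15 UTC + 5h15m = 04:30 Zelua Isles standard time (rolling into the next day, 6 November 2021).
The standard-time date in Zelua Isles, 6 November 2021, is outside the daylight-saving period (28 February – 17 October), so Zelua Isles is on standard time, UTC+05:15.
23:15 UTC + 5h15m = 04:30 Zelua Isles (rolling into the next day, 6 November 2021).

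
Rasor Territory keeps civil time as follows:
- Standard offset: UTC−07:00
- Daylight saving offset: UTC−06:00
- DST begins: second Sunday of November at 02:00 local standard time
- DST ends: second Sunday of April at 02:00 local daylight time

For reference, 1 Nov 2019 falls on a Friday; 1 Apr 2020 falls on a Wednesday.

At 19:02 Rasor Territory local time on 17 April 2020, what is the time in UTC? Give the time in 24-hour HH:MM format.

02:02

1 November 2019 is a Friday, so the first Sunday is November 3 and the second is November 10.
1 April 2020 is a Wednesday, so the first Sunday is April 5 and the second is April 12.
17 April 2020 does not fall between 10 November 2019 and 12 April 2020, so daylight saving is not in effect and Rasor Territory is at UTC−07:00.
19:02 local + 7h = 02:02 UTC (rolling into the next day, 18 April 2020).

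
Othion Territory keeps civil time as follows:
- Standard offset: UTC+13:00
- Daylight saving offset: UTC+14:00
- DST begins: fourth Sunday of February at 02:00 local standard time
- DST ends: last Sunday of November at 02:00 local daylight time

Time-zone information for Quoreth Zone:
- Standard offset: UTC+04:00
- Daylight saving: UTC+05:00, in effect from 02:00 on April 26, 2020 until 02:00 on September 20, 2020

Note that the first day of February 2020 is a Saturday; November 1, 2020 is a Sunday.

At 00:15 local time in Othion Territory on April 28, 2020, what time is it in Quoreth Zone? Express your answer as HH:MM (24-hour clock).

15:15

1 February 2020 is a Saturday, so the first Sunday is February 2 and the fourth is February 23.
1 November 2020 is a Sunday, so Sundays fall on 1, 8, 15, 22, 29; the last is November 29.
Daylight saving runs 23 February – 29 November; April 28, 2020 is inside that window, so Othion Territory is at UTC+14:00.
00:15 Othion Territory − 14h = 10:15 UTC (rolling into the previous day, 27 April 2020).
At the standard offset (UTC+04:00), 10:15 UTC + 4h = 14:15 Quoreth Zone standard time.
The standard-time date in Quoreth Zone, April 27, 2020, falls between 26 April and 20 September, so daylight saving is in effect and Quoreth Zone is at UTC+05:00.
10:15 UTC + 5h = 15:15 Quoreth Zone.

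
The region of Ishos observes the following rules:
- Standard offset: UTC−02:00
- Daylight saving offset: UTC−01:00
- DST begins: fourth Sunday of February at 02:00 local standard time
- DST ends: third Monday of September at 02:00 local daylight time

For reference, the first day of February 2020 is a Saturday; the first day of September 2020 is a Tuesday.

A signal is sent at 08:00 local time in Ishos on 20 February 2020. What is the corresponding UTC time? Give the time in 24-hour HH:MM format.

10:00

1 February 2020 is a Saturday, so the first Sunday is February 2 and the fourth is February 23.
1 September 2020 is a Tuesday, so the first Monday is September 7 and the third is September 21.
Daylight saving runs 23 February – 21 September; 20 February 2020 is outside that window, so Ishos is on standard time at UTC−02:00.
08:00 local + 2h = 10:00 UTC.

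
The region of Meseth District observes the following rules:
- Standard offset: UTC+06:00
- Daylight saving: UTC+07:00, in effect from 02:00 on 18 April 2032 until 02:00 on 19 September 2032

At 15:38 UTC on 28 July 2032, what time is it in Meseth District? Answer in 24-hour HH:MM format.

22:38

At the standard offset (UTC+06:00), 15:38 UTC + 6h = 21:38 Meseth District standard time.
The standard-time date in Meseth District, 28 July 2032, falls between 18 April and 19 September, so daylight saving is in effect and Meseth District is at UTC+07:00.
15:38 UTC + 7h = 22:38 local.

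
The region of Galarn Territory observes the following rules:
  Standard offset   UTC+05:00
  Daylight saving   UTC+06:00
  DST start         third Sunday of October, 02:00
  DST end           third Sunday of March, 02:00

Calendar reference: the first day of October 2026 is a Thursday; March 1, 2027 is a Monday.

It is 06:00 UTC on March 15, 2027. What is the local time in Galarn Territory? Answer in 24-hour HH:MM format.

12:00

1 October 2026 is a Thursday, so the first Sunday is October 4 and the third is October 18.
1 March 2027 is a Monday, so the first Sunday is March 7 and the third is March 21.
At the standard offset (UTC+05:00), 06:00 UTC + 5h = 11:00 Galarn Territory standard time.
The standard-time date in Galarn Territory, March 15, 2027, falls between 18 October 2026 and 21 March 2027, so daylight saving is in effect and Galarn Territory is at UTC+06:00.
06:00 UTC + 6h = 12:00 local.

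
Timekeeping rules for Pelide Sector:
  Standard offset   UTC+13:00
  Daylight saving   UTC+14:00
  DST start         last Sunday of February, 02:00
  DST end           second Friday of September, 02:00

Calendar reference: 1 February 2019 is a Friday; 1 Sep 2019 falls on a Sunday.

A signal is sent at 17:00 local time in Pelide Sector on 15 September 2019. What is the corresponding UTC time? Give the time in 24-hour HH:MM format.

04:00

1 February 2019 is a Friday, so Sundays fall on 3, 10, 17, 24; the last is February 24.
1 September 2019 is a Sunday, so the first Friday is September 6 and the second is September 13.
Daylight saving runs 24 February – 13 September; 15 September 2019 is outside that window, so Pelide Sector is on standard time at UTC+13:00.
17:00 local − 13h = 04:00 UTC.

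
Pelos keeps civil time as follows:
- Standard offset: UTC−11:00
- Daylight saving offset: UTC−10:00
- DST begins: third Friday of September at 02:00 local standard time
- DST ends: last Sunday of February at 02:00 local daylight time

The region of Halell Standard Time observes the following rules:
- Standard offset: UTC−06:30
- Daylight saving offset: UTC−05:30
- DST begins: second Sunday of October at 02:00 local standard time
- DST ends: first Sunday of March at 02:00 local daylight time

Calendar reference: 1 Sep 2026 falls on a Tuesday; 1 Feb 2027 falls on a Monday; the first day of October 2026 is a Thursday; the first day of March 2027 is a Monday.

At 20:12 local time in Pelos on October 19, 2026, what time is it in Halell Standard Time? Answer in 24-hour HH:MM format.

1 September 2026 is a Tuesday, so the first Friday is September 4 and the third is September 18.
1 February 2027 is a Monday, so Sundays fall on 7, 14, 21, 28; the last is February 28.
October 19, 2026 falls between 18 September 2026 and 28 February 2027, so daylight saving is in effect and Pelos is at UTC−10:00.
20:12 Pelos + 10h = 06:12 UTC (rolling into the next day, 20 October 2026).
1 October 2026 is a Thursday, so the first Sunday is October 4 and the second is October 11.
1 March 2027 is a Monday, so the first Sunday is March 7.
At the standard offset (UTC−06:30), 06:12 UTC − 6h30m = 23:42 Halell Standard Time standard time (rolling into the previous day, 19 October 2026).
The standard-time date in Halell Standard Time, October 19, 2026, falls between 11 October 2026 and 7 March 2027, so daylight saving is in effect and Halell Standard Time is at UTC−05:30.
06:12 UTC − 5h30m = 00:42 Halell Standard Time.

00:42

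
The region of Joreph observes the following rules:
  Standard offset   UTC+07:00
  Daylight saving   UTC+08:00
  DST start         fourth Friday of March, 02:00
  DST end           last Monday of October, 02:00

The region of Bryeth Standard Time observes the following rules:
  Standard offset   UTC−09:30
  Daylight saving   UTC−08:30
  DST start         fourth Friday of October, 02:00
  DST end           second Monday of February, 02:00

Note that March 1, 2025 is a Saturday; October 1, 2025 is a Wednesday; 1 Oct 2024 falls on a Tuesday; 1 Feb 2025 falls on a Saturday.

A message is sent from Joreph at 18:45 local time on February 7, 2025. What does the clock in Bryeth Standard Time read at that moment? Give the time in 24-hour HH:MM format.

03:15

1 March 2025 is a Saturday, so the first Friday is March 7 and the fourth is March 28.
1 October 2025 is a Wednesday, so Mondays fall on 6, 13, 20, 27; the last is October 27.
February 7, 2025 is outside the daylight-saving period (28 March – 27 October), so Joreph is on standard time, UTC+07:00.
18:45 Joreph − 7h = 11:45 UTC.
1 October 2024 is a Tuesday, so the first Friday is October 4 and the fourth is October 25.
1 February 2025 is a Saturday, so the first Monday is February 3 and the second is February 10.
At the standard offset (UTC−09:30), 11:45 UTC − 9h30m = 02:15 Bryeth Standard Time standard time.
Daylight saving runs 25 October 2024 – 10 February 2025; the standard-time date in Bryeth Standard Time, February 7, 2025, is inside that window, so Bryeth Standard Time is at UTC−08:30.
11:45 UTC − 8h30m = 03:15 Bryeth Standard Time.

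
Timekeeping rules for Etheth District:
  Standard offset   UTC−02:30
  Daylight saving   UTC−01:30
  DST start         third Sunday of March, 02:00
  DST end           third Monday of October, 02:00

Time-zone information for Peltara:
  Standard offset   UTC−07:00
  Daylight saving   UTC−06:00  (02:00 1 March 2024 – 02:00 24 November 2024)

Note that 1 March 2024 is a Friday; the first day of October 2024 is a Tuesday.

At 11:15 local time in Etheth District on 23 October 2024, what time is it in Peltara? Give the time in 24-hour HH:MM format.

1 March 2024 is a Friday, so the first Sunday is March 3 and the third is March 17.
1 October 2024 is a Tuesday, so the first Monday is October 7 and the third is October 21.
23 October 2024 does not fall between 17 March and 21 October, so daylight saving is not in effect and Etheth District is at UTC−02:30.
11:15 Etheth District + 2h30m = 13:45 UTC.
At the standard offset (UTC−07:00), 13:45 UTC − 7h = 06:45 Peltara standard time.
Daylight saving runs 1 March – 24 November; the standard-time date in Peltara, 23 October 2024, is inside that window, so Peltara is at UTC−06:00.
13:45 UTC − 6h = 07:45 Peltara.

07:45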